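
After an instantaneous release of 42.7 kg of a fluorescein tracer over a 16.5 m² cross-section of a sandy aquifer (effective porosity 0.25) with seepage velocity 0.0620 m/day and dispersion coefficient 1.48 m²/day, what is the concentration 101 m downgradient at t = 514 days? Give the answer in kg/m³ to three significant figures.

For an instantaneous plane source, C(x,t) = M/(n_e·A·√(4πDt)) · exp(−(x−vt)²/(4Dt)), with n_e·A the pore (flow) area.
Plume center vt = 0.0620 × 514 = 31.868 m, so the well at 101 m is 69.132 m downgradient of the peak.
√(4πDt) = 97.77 m, giving peak height M/(n_e·A·√(4πDt)) = 42.7/(0.25 × 16.5 × 97.77) = 0.1059 kg/m³.
(x−vt)²/(4Dt) = (69.132)²/(4 × 1.48 × 514) = 1.571; exp(−1.571) = 0.2078.
C = 0.1059 × 0.2078 = 0.0220 kg/m³.

0.0220 kg/m³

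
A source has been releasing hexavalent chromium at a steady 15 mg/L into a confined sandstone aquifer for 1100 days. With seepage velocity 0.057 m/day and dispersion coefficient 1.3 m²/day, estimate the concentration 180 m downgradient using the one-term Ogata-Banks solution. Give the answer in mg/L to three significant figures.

0.212 mg/L

For a continuous step input, C/C₀ ≈ ½·erfc((x−vt)/(2√(Dt))).
vt = 0.057 × 1100 = 62.7 m and 2√(Dt) = 2√(1.3 × 1100) = 75.63 m.
Argument (x−vt)/(2√(Dt)) = (180 − 62.7)/75.63 = 1.551; ½·erfc(1.551) = 0.01414.
C = 15 × 0.01414 = 0.212 mg/L.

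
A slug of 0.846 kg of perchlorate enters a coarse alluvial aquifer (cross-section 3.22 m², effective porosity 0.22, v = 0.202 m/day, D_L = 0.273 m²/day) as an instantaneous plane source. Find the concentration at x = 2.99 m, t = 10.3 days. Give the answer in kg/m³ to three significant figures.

0.187 kg/m³

For an instantaneous plane source, C(x,t) = M/(n_e·A·√(4πDt)) · exp(−(x−vt)²/(4Dt)), with n_e·A the pore (flow) area.
Plume center vt = 0.202 × 10.3 = 2.0806 m, so the well at 2.99 m is 0.9094 m downgradient of the peak.
√(4πDt) = 5.944 m, giving peak height M/(n_e·A·√(4πDt)) = 0.846/(0.22 × 3.22 × 5.944) = 0.2009 kg/m³.
(x−vt)²/(4Dt) = (0.9094)²/(4 × 0.273 × 10.3) = 0.07353; exp(−0.07353) = 0.9291.
C = 0.2009 × 0.9291 = 0.187 kg/m³.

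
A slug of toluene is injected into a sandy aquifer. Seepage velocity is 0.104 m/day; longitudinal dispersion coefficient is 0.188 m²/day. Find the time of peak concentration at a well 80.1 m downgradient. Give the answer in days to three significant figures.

753 days

For the 1D instantaneous-source solution, setting ∂C/∂t = 0 at fixed x gives v²t² + 2Dt − x² = 0, so t = (√(D² + v²x²) − D)/v².
√(D² + v²x²) = √(0.188² + 0.104² × 80.1²) = 8.333; v² = 0.010816.
t = (8.333 − 0.188)/0.010816 = 753 days (vs. the pure-advection estimate x/v = 770 d).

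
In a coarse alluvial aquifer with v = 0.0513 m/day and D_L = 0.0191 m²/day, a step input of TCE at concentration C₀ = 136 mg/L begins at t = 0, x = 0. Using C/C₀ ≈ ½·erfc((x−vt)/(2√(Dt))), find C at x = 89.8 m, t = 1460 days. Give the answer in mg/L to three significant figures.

3.13 mg/L

For a continuous step input, C/C₀ ≈ ½·erfc((x−vt)/(2√(Dt))).
vt = 0.0513 × 1460 = 74.898 m and 2√(Dt) = 2√(0.0191 × 1460) = 10.56 m.
Argument (x−vt)/(2√(Dt)) = (89.8 − 74.898)/10.56 = 1.411; ½·erfc(1.411) = 0.02300.
C = 136 × 0.02300 = 3.13 mg/L.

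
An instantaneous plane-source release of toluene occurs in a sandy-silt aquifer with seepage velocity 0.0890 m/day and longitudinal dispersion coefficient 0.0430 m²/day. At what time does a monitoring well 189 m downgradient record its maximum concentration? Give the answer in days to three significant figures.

For the 1D instantaneous-source solution, setting ∂C/∂t = 0 at fixed x gives v²t² + 2Dt − x² = 0, so t = (√(D² + v²x²) − D)/v².
√(D² + v²x²) = √(0.0430² + 0.0890² × 189²) = 16.82; v² = 0.007921.
t = (16.82 − 0.0430)/0.007921 = 2120 days (vs. the pure-advection estimate x/v = 2120 d).

2120 days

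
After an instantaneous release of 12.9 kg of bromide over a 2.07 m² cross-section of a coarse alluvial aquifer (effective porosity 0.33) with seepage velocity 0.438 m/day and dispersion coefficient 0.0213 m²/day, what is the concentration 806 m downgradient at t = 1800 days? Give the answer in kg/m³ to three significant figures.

0.114 kg/m³

For an instantaneous plane source, C(x,t) = M/(n_e·A·√(4πDt)) · exp(−(x−vt)²/(4Dt)), with n_e·A the pore (flow) area.
Plume center vt = 0.438 × 1800 = 788.4 m, so the well at 806 m is 17.6 m downgradient of the peak.
√(4πDt) = 21.95 m, giving peak height M/(n_e·A·√(4πDt)) = 12.9/(0.33 × 2.07 × 21.95) = 0.8603 kg/m³.
(x−vt)²/(4Dt) = (17.6)²/(4 × 0.0213 × 1800) = 2.020; exp(−2.020) = 0.1327.
C = 0.8603 × 0.1327 = 0.114 kg/m³.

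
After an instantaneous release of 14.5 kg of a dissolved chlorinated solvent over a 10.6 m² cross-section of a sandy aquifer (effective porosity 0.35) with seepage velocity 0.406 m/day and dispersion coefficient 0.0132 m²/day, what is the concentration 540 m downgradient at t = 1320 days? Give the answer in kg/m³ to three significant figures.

0.208 kg/m³

For an instantaneous plane source, C(x,t) = M/(n_e·A·√(4πDt)) · exp(−(x−vt)²/(4Dt)), with n_e·A the pore (flow) area.
Plume center vt = 0.406 × 1320 = 535.92 m, so the well at 540 m is 4.08 m downgradient of the peak.
√(4πDt) = 14.80 m, giving peak height M/(n_e·A·√(4πDt)) = 14.5/(0.35 × 10.6 × 14.80) = 0.2641 kg/m³.
(x−vt)²/(4Dt) = (4.08)²/(4 × 0.0132 × 1320) = 0.2388; exp(−0.2388) = 0.7876.
C = 0.2641 × 0.7876 = 0.208 kg/m³.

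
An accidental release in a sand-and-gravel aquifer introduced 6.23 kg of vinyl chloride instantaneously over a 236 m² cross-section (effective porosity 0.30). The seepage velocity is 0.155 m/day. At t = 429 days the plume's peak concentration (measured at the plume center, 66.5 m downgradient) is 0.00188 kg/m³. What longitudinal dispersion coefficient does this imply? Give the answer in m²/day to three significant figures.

0.406 m²/day

At the plume center C_max = M/(n_e·A·√(4πDt)), so D = M²/(4πt·(n_e·A·C_max)²).
n_e·A·C_max = 0.30 × 236 × 0.00188 = 0.1331 kg/m.
D = 6.23²/(4π × 429 × 0.1331²) = 0.406 m²/day.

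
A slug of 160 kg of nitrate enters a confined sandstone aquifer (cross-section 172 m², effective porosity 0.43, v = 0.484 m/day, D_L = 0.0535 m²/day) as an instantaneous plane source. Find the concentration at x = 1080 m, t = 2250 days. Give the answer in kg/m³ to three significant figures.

For an instantaneous plane source, C(x,t) = M/(n_e·A·√(4πDt)) · exp(−(x−vt)²/(4Dt)), with n_e·A the pore (flow) area.
Plume center vt = 0.484 × 2250 = 1089 m, so the well at 1080 m is 9 m upgradient of the peak.
√(4πDt) = 38.89 m, giving peak height M/(n_e·A·√(4πDt)) = 160/(0.43 × 172 × 38.89) = 0.05563 kg/m³.
(x−vt)²/(4Dt) = (-9)²/(4 × 0.0535 × 2250) = 0.1682; exp(−0.1682) = 0.8452.
C = 0.05563 × 0.8452 = 0.0470 kg/m³.

0.0470 kg/m³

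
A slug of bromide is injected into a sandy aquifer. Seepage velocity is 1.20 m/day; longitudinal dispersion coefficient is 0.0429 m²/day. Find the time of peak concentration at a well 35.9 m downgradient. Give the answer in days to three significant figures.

For the 1D instantaneous-source solution, setting ∂C/∂t = 0 at fixed x gives v²t² + 2Dt − x² = 0, so t = (√(D² + v²x²) − D)/v².
√(D² + v²x²) = √(0.0429² + 1.20² × 35.9²) = 43.08; v² = 1.44.
t = (43.08 − 0.0429)/1.44 = 29.9 days (vs. the pure-advection estimate x/v = 29.9 d).

29.9 days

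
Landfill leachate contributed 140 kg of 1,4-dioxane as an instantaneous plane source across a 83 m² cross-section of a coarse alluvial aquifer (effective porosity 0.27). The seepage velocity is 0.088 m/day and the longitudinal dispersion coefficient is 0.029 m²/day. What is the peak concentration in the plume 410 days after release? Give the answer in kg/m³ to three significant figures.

0.511 kg/m³

The peak of an instantaneous 1D plume sits at x = vt; there the Gaussian factor is 1 and C_max = M/(n_e·A·√(4πDt)), where n_e·A is the pore area the mass is dissolved in.
√(4πDt) = √(4π × 0.029 × 410) = 12.22 m, so C_max = 140/(0.27 × 83 × 12.22) = 0.511 kg/m³.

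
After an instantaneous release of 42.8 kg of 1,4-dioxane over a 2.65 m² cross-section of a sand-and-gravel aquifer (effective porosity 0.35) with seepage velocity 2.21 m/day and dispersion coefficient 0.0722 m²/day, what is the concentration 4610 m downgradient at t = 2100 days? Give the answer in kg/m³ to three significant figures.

0.217 kg/m³

For an instantaneous plane source, C(x,t) = M/(n_e·A·√(4πDt)) · exp(−(x−vt)²/(4Dt)), with n_e·A the pore (flow) area.
Plume center vt = 2.21 × 2100 = 4641 m, so the well at 4610 m is 31 m upgradient of the peak.
√(4πDt) = 43.65 m, giving peak height M/(n_e·A·√(4πDt)) = 42.8/(0.35 × 2.65 × 43.65) = 1.057 kg/m³.
(x−vt)²/(4Dt) = (-31)²/(4 × 0.0722 × 2100) = 1.585; exp(−1.585) = 0.2049.
C = 1.057 × 0.2049 = 0.217 kg/m³.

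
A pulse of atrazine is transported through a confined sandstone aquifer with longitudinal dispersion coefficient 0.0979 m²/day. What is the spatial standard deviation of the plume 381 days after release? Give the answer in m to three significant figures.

Dispersive spreading gives a Gaussian with σ² = 2Dt; advection only shifts the center.
σ = √(2 × 0.0979 × 381) = 8.64 m.

8.64 m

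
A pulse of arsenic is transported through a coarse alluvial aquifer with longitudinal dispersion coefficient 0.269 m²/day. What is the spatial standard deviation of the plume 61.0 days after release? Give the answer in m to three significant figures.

Dispersive spreading gives a Gaussian with σ² = 2Dt; advection only shifts the center.
σ = √(2 × 0.269 × 61.0) = 5.73 m.

5.73 m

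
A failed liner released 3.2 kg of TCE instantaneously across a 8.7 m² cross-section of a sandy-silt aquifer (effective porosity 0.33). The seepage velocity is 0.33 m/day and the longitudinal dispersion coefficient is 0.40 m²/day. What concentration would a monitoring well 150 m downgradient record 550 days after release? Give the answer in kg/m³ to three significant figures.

0.00686 kg/m³

For an instantaneous plane source, C(x,t) = M/(n_e·A·√(4πDt)) · exp(−(x−vt)²/(4Dt)), with n_e·A the pore (flow) area.
Plume center vt = 0.33 × 550 = 181.5 m, so the well at 150 m is 31.5 m upgradient of the peak.
√(4πDt) = 52.58 m, giving peak height M/(n_e·A·√(4πDt)) = 3.2/(0.33 × 8.7 × 52.58) = 0.02120 kg/m³.
(x−vt)²/(4Dt) = (-31.5)²/(4 × 0.40 × 550) = 1.128; exp(−1.128) = 0.3237.
C = 0.02120 × 0.3237 = 0.00686 kg/m³.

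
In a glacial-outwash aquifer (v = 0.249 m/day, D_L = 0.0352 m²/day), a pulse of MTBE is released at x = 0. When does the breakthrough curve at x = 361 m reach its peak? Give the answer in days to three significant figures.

1450 days

For the 1D instantaneous-source solution, setting ∂C/∂t = 0 at fixed x gives v²t² + 2Dt − x² = 0, so t = (√(D² + v²x²) − D)/v².
√(D² + v²x²) = √(0.0352² + 0.249² × 361²) = 89.89; v² = 0.062001.
t = (89.89 − 0.0352)/0.062001 = 1450 days (vs. the pure-advection estimate x/v = 1450 d).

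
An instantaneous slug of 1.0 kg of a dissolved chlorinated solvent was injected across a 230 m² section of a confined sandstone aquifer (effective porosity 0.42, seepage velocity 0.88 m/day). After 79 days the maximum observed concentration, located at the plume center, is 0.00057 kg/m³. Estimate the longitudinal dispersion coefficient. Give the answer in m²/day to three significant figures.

At the plume center C_max = M/(n_e·A·√(4πDt)), so D = M²/(4πt·(n_e·A·C_max)²).
n_e·A·C_max = 0.42 × 230 × 0.00057 = 0.05506 kg/m.
D = 1.0²/(4π × 79 × 0.05506²) = 0.332 m²/day.

0.332 m²/day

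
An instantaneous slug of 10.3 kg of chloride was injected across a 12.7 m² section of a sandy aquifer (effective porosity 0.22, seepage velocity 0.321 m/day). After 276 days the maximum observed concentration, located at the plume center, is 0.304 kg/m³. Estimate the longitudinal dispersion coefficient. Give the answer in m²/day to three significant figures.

At the plume center C_max = M/(n_e·A·√(4πDt)), so D = M²/(4πt·(n_e·A·C_max)²).
n_e·A·C_max = 0.22 × 12.7 × 0.304 = 0.8494 kg/m.
D = 10.3²/(4π × 276 × 0.8494²) = 0.0424 m²/day.

0.0424 m²/day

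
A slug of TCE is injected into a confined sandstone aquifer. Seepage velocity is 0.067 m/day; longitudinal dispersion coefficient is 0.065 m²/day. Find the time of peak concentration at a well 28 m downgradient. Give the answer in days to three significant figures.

For the 1D instantaneous-source solution, setting ∂C/∂t = 0 at fixed x gives v²t² + 2Dt − x² = 0, so t = (√(D² + v²x²) − D)/v².
√(D² + v²x²) = √(0.065² + 0.067² × 28²) = 1.877; v² = 0.004489.
t = (1.877 − 0.065)/0.004489 = 404 days (vs. the pure-advection estimate x/v = 418 d).

404 days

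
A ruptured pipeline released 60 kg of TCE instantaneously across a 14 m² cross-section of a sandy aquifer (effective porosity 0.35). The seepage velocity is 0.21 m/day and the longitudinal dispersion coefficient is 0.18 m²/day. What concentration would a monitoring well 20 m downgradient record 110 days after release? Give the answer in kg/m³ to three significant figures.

For an instantaneous plane source, C(x,t) = M/(n_e·A·√(4πDt)) · exp(−(x−vt)²/(4Dt)), with n_e·A the pore (flow) area.
Plume center vt = 0.21 × 110 = 23.1 m, so the well at 20 m is 3.1 m upgradient of the peak.
√(4πDt) = 15.77 m, giving peak height M/(n_e·A·√(4πDt)) = 60/(0.35 × 14 × 15.77) = 0.7765 kg/m³.
(x−vt)²/(4Dt) = (-3.1)²/(4 × 0.18 × 110) = 0.1213; exp(−0.1213) = 0.8858.
C = 0.7765 × 0.8858 = 0.688 kg/m³.

0.688 kg/m³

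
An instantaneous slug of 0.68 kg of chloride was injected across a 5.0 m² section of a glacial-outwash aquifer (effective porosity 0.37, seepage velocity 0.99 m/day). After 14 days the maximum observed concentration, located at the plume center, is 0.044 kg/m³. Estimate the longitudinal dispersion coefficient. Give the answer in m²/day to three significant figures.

0.397 m²/day

At the plume center C_max = M/(n_e·A·√(4πDt)), so D = M²/(4πt·(n_e·A·C_max)²).
n_e·A·C_max = 0.37 × 5.0 × 0.044 = 0.08140 kg/m.
D = 0.68²/(4π × 14 × 0.08140²) = 0.397 m²/day.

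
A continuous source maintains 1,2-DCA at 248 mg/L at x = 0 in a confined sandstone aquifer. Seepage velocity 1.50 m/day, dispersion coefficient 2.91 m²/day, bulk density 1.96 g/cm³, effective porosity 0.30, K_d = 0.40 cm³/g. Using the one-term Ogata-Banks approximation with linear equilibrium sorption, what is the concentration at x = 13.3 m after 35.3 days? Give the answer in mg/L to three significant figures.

142 mg/L

Retardation factor R = 1 + ρ_b·K_d/n = 1 + 1.96 × 0.40/0.30 = 3.613.
Sorption retards both mechanisms: v_R = v/R = 0.4152 m/day, D_R = D/R = 0.8054 m²/day.
v_R·t = 0.4152 × 35.3 = 14.65656 m; 2√(D_R t) = 10.66 m; argument = (13.3 − 14.65656)/10.66 = -0.1273.
C = C₀ × ½·erfc(-0.1273) = 248 × 0.5714 = 142 mg/L.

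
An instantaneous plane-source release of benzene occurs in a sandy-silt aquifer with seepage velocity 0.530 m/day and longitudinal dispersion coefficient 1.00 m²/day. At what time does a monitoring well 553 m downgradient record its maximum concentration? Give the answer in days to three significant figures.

For the 1D instantaneous-source solution, setting ∂C/∂t = 0 at fixed x gives v²t² + 2Dt − x² = 0, so t = (√(D² + v²x²) − D)/v².
√(D² + v²x²) = √(1.00² + 0.530² × 553²) = 293.1; v² = 0.2809.
t = (293.1 − 1.00)/0.2809 = 1040 days (vs. the pure-advection estimate x/v = 1040 d).

1040 days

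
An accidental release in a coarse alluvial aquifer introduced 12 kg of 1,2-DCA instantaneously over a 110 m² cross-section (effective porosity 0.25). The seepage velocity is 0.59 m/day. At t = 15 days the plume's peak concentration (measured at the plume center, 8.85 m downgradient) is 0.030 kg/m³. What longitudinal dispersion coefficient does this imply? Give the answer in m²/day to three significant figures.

At the plume center C_max = M/(n_e·A·√(4πDt)), so D = M²/(4πt·(n_e·A·C_max)²).
n_e·A·C_max = 0.25 × 110 × 0.030 = 0.8250 kg/m.
D = 12²/(4π × 15 × 0.8250²) = 1.12 m²/day.

1.12 m²/day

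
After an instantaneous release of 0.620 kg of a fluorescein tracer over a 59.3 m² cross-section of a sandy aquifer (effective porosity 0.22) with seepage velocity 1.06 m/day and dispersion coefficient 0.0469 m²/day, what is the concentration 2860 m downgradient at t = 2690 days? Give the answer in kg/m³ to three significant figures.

0.00103 kg/m³

For an instantaneous plane source, C(x,t) = M/(n_e·A·√(4πDt)) · exp(−(x−vt)²/(4Dt)), with n_e·A the pore (flow) area.
Plume center vt = 1.06 × 2690 = 2851.4 m, so the well at 2860 m is 8.6 m downgradient of the peak.
√(4πDt) = 39.82 m, giving peak height M/(n_e·A·√(4πDt)) = 0.620/(0.22 × 59.3 × 39.82) = 0.001193 kg/m³.
(x−vt)²/(4Dt) = (8.6)²/(4 × 0.0469 × 2690) = 0.1466; exp(−0.1466) = 0.8636.
C = 0.001193 × 0.8636 = 0.00103 kg/m³.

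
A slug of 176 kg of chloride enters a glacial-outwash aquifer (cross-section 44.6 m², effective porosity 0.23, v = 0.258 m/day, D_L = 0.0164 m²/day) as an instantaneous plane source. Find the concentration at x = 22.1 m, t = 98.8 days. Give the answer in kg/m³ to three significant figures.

For an instantaneous plane source, C(x,t) = M/(n_e·A·√(4πDt)) · exp(−(x−vt)²/(4Dt)), with n_e·A the pore (flow) area.
Plume center vt = 0.258 × 98.8 = 25.4904 m, so the well at 22.1 m is 3.3904 m upgradient of the peak.
√(4πDt) = 4.512 m, giving peak height M/(n_e·A·√(4πDt)) = 176/(0.23 × 44.6 × 4.512) = 3.803 kg/m³.
(x−vt)²/(4Dt) = (-3.3904)²/(4 × 0.0164 × 98.8) = 1.774; exp(−1.774) = 0.1697.
C = 3.803 × 0.1697 = 0.645 kg/m³.

0.645 kg/m³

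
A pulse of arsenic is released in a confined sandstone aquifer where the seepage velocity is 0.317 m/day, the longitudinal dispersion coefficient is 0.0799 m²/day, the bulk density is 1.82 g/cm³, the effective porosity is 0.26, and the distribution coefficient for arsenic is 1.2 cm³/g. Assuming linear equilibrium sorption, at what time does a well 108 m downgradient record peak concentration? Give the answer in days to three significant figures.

3200 days

Retardation factor R = 1 + ρ_b·K_d/n = 1 + 1.82 × 1.2/0.26 = 9.400.
Sorption retards both mechanisms: v_R = v/R = 0.03372 m/day, D_R = D/R = 0.008500 m²/day.
Peak time from v_R²t² + 2D_R t − x² = 0: t = (√(D_R² + v_R²x²) − D_R)/v_R².
√(D_R² + v_R²x²) = √(0.008500² + 0.03372² × 108²) = 3.642; v_R² = 0.001137.
t = (3.642 − 0.008500)/0.001137 = 3200 days.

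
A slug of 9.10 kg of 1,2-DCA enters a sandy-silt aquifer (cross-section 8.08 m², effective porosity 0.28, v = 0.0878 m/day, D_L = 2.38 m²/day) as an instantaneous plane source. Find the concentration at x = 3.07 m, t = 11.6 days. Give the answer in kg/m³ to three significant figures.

For an instantaneous plane source, C(x,t) = M/(n_e·A·√(4πDt)) · exp(−(x−vt)²/(4Dt)), with n_e·A the pore (flow) area.
Plume center vt = 0.0878 × 11.6 = 1.01848 m, so the well at 3.07 m is 2.05152 m downgradient of the peak.
√(4πDt) = 18.63 m, giving peak height M/(n_e·A·√(4πDt)) = 9.10/(0.28 × 8.08 × 18.63) = 0.2159 kg/m³.
(x−vt)²/(4Dt) = (2.05152)²/(4 × 2.38 × 11.6) = 0.03811; exp(−0.03811) = 0.9626.
C = 0.2159 × 0.9626 = 0.208 kg/m³.

0.208 kg/m³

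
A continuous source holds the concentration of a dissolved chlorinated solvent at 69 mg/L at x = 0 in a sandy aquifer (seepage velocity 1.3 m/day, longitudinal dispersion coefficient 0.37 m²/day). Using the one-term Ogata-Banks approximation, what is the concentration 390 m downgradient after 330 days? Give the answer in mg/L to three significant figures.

68.6 mg/L

For a continuous step input, C/C₀ ≈ ½·erfc((x−vt)/(2√(Dt))).
vt = 1.3 × 330 = 429 m and 2√(Dt) = 2√(0.37 × 330) = 22.10 m.
Argument (x−vt)/(2√(Dt)) = (390 − 429)/22.10 = -1.765; ½·erfc(-1.765) = 0.9937.
C = 69 × 0.9937 = 68.6 mg/L.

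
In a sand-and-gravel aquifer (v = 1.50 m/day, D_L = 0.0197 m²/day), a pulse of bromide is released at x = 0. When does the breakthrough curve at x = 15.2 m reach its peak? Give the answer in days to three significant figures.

For the 1D instantaneous-source solution, setting ∂C/∂t = 0 at fixed x gives v²t² + 2Dt − x² = 0, so t = (√(D² + v²x²) − D)/v².
√(D² + v²x²) = √(0.0197² + 1.50² × 15.2²) = 22.80; v² = 2.25.
t = (22.80 − 0.0197)/2.25 = 10.1 days (vs. the pure-advection estimate x/v = 10.1 d).

10.1 days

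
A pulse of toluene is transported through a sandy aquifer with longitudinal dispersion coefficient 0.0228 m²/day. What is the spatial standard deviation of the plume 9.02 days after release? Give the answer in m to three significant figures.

0.641 m

Dispersive spreading gives a Gaussian with σ² = 2Dt; advection only shifts the center.
σ = √(2 × 0.0228 × 9.02) = 0.641 m.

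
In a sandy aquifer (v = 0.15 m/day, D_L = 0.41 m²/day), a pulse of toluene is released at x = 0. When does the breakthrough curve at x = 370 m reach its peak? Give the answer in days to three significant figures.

For the 1D instantaneous-source solution, setting ∂C/∂t = 0 at fixed x gives v²t² + 2Dt − x² = 0, so t = (√(D² + v²x²) − D)/v².
√(D² + v²x²) = √(0.41² + 0.15² × 370²) = 55.50; v² = 0.0225.
t = (55.50 − 0.41)/0.0225 = 2450 days (vs. the pure-advection estimate x/v = 2470 d).

2450 days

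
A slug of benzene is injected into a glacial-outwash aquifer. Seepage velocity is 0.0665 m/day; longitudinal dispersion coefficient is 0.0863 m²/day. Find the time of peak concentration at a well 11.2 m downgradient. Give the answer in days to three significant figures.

150 days

For the 1D instantaneous-source solution, setting ∂C/∂t = 0 at fixed x gives v²t² + 2Dt − x² = 0, so t = (√(D² + v²x²) − D)/v².
√(D² + v²x²) = √(0.0863² + 0.0665² × 11.2²) = 0.7498; v² = 0.00442225.
t = (0.7498 − 0.0863)/0.00442225 = 150 days (vs. the pure-advection estimate x/v = 168 d).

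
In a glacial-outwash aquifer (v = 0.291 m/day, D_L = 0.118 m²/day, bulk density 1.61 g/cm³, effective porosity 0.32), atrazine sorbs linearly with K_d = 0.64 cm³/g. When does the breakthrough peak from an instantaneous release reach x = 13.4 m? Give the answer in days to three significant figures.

189 days

Retardation factor R = 1 + ρ_b·K_d/n = 1 + 1.61 × 0.64/0.32 = 4.220.
Sorption retards both mechanisms: v_R = v/R = 0.06896 m/day, D_R = D/R = 0.02796 m²/day.
Peak time from v_R²t² + 2D_R t − x² = 0: t = (√(D_R² + v_R²x²) − D_R)/v_R².
√(D_R² + v_R²x²) = √(0.02796² + 0.06896² × 13.4²) = 0.9245; v_R² = 0.004755.
t = (0.9245 − 0.02796)/0.004755 = 189 days.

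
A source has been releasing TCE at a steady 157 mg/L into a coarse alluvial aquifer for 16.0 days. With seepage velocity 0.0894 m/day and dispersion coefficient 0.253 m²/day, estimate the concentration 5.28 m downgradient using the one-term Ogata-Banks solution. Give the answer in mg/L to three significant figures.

For a continuous step input, C/C₀ ≈ ½·erfc((x−vt)/(2√(Dt))).
vt = 0.0894 × 16.0 = 1.4304 m and 2√(Dt) = 2√(0.253 × 16.0) = 4.024 m.
Argument (x−vt)/(2√(Dt)) = (5.28 − 1.4304)/4.024 = 0.9567; ½·erfc(0.9567) = 0.08803.
C = 157 × 0.08803 = 13.8 mg/L.

13.8 mg/L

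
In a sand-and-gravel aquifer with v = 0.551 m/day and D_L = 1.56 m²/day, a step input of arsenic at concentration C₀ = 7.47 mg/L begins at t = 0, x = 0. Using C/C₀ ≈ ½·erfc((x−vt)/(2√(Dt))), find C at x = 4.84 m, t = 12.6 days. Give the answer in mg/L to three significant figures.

For a continuous step input, C/C₀ ≈ ½·erfc((x−vt)/(2√(Dt))).
vt = 0.551 × 12.6 = 6.9426 m and 2√(Dt) = 2√(1.56 × 12.6) = 8.867 m.
Argument (x−vt)/(2√(Dt)) = (4.84 − 6.9426)/8.867 = -0.2371; ½·erfc(-0.2371) = 0.6313.
C = 7.47 × 0.6313 = 4.72 mg/L.

4.72 mg/L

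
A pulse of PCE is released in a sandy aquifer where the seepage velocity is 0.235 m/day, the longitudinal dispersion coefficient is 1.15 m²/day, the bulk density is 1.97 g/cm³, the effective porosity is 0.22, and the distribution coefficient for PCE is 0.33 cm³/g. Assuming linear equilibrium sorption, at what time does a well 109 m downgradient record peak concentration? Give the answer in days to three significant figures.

1750 days

Retardation factor R = 1 + ρ_b·K_d/n = 1 + 1.97 × 0.33/0.22 = 3.955.
Sorption retards both mechanisms: v_R = v/R = 0.05942 m/day, D_R = D/R = 0.2908 m²/day.
Peak time from v_R²t² + 2D_R t − x² = 0: t = (√(D_R² + v_R²x²) − D_R)/v_R².
√(D_R² + v_R²x²) = √(0.2908² + 0.05942² × 109²) = 6.483; v_R² = 0.003531.
t = (6.483 − 0.2908)/0.003531 = 1750 days.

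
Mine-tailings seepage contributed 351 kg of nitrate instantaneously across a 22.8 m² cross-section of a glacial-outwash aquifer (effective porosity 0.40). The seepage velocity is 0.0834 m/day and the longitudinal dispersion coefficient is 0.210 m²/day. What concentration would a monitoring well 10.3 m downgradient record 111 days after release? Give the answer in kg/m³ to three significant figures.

2.22 kg/m³

For an instantaneous plane source, C(x,t) = M/(n_e·A·√(4πDt)) · exp(−(x−vt)²/(4Dt)), with n_e·A the pore (flow) area.
Plume center vt = 0.0834 × 111 = 9.2574 m, so the well at 10.3 m is 1.0426 m downgradient of the peak.
√(4πDt) = 17.11 m, giving peak height M/(n_e·A·√(4πDt)) = 351/(0.40 × 22.8 × 17.11) = 2.249 kg/m³.
(x−vt)²/(4Dt) = (1.0426)²/(4 × 0.210 × 111) = 0.01166; exp(−0.01166) = 0.9884.
C = 2.249 × 0.9884 = 2.22 kg/m³.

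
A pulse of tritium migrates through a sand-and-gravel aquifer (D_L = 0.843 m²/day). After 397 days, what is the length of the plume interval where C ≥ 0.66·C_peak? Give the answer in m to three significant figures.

The plume is Gaussian with σ = √(2Dt) = √(2 × 0.843 × 397) = 25.87 m.
C/C_peak = exp(−Δx²/(2σ²)) = 0.66 ⇒ Δx = σ·√(−2 ln 0.66) = 25.87 × 0.9116 = 23.58 m.
Width = 2Δx = 47.2 m.

47.2 m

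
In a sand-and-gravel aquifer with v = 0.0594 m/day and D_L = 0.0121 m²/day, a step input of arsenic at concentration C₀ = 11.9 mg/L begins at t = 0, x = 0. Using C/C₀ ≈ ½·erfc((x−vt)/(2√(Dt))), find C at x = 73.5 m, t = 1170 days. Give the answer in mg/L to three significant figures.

2.69 mg/L

For a continuous step input, C/C₀ ≈ ½·erfc((x−vt)/(2√(Dt))).
vt = 0.0594 × 1170 = 69.498 m and 2√(Dt) = 2√(0.0121 × 1170) = 7.525 m.
Argument (x−vt)/(2√(Dt)) = (73.5 − 69.498)/7.525 = 0.5318; ½·erfc(0.5318) = 0.2260.
C = 11.9 × 0.2260 = 2.69 mg/L.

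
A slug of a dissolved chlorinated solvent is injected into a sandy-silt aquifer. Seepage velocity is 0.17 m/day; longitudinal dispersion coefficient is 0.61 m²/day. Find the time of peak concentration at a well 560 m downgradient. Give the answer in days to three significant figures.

3270 days

For the 1D instantaneous-source solution, setting ∂C/∂t = 0 at fixed x gives v²t² + 2Dt − x² = 0, so t = (√(D² + v²x²) − D)/v².
√(D² + v²x²) = √(0.61² + 0.17² × 560²) = 95.20; v² = 0.0289.
t = (95.20 − 0.61)/0.0289 = 3270 days (vs. the pure-advection estimate x/v = 3290 d).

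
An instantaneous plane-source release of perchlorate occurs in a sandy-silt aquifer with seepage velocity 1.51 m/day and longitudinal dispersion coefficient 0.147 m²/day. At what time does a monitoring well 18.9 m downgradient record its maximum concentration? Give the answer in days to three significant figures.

12.5 days

For the 1D instantaneous-source solution, setting ∂C/∂t = 0 at fixed x gives v²t² + 2Dt − x² = 0, so t = (√(D² + v²x²) − D)/v².
√(D² + v²x²) = √(0.147² + 1.51² × 18.9²) = 28.54; v² = 2.2801.
t = (28.54 − 0.147)/2.2801 = 12.5 days (vs. the pure-advection estimate x/v = 12.5 d).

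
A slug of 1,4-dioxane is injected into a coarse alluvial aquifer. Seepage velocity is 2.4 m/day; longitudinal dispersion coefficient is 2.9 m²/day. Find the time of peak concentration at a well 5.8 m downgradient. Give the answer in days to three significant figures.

1.97 days

For the 1D instantaneous-source solution, setting ∂C/∂t = 0 at fixed x gives v²t² + 2Dt − x² = 0, so t = (√(D² + v²x²) − D)/v².
√(D² + v²x²) = √(2.9² + 2.4² × 5.8²) = 14.22; v² = 5.76.
t = (14.22 − 2.9)/5.76 = 1.97 days (vs. the pure-advection estimate x/v = 2.42 d).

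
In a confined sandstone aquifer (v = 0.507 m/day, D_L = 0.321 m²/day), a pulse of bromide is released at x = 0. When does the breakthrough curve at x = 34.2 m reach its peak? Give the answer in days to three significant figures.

For the 1D instantaneous-source solution, setting ∂C/∂t = 0 at fixed x gives v²t² + 2Dt − x² = 0, so t = (√(D² + v²x²) − D)/v².
√(D² + v²x²) = √(0.321² + 0.507² × 34.2²) = 17.34; v² = 0.257049.
t = (17.34 − 0.321)/0.257049 = 66.2 days (vs. the pure-advection estimate x/v = 67.5 d).

66.2 days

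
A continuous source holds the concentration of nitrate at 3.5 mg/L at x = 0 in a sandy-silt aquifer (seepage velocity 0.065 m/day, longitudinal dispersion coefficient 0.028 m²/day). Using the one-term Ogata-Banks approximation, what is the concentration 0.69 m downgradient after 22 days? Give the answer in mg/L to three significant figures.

2.62 mg/L

For a continuous step input, C/C₀ ≈ ½·erfc((x−vt)/(2√(Dt))).
vt = 0.065 × 22 = 1.43 m and 2√(Dt) = 2√(0.028 × 22) = 1.570 m.
Argument (x−vt)/(2√(Dt)) = (0.69 − 1.43)/1.570 = -0.4713; ½·erfc(-0.4713) = 0.7475.
C = 3.5 × 0.7475 = 2.62 mg/L.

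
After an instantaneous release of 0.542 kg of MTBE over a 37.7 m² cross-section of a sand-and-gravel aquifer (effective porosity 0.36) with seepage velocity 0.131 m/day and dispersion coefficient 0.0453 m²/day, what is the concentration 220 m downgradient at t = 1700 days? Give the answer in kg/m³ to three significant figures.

0.00125 kg/m³

For an instantaneous plane source, C(x,t) = M/(n_e·A·√(4πDt)) · exp(−(x−vt)²/(4Dt)), with n_e·A the pore (flow) area.
Plume center vt = 0.131 × 1700 = 222.7 m, so the well at 220 m is 2.7 m upgradient of the peak.
√(4πDt) = 31.11 m, giving peak height M/(n_e·A·√(4πDt)) = 0.542/(0.36 × 37.7 × 31.11) = 0.001284 kg/m³.
(x−vt)²/(4Dt) = (-2.7)²/(4 × 0.0453 × 1700) = 0.02367; exp(−0.02367) = 0.9766.
C = 0.001284 × 0.9766 = 0.00125 kg/m³.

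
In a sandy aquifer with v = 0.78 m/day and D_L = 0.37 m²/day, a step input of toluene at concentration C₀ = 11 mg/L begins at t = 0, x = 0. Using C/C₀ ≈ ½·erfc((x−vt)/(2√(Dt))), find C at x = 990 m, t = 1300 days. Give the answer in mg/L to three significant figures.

8.59 mg/L

For a continuous step input, C/C₀ ≈ ½·erfc((x−vt)/(2√(Dt))).
vt = 0.78 × 1300 = 1014 m and 2√(Dt) = 2√(0.37 × 1300) = 43.86 m.
Argument (x−vt)/(2√(Dt)) = (990 − 1014)/43.86 = -0.5472; ½·erfc(-0.5472) = 0.7805.
C = 11 × 0.7805 = 8.59 mg/L.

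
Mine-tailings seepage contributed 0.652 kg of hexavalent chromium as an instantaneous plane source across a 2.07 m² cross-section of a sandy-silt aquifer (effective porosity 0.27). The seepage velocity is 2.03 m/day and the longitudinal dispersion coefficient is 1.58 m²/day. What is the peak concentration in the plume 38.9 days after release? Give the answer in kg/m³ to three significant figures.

The peak of an instantaneous 1D plume sits at x = vt; there the Gaussian factor is 1 and C_max = M/(n_e·A·√(4πDt)), where n_e·A is the pore area the mass is dissolved in.
√(4πDt) = √(4π × 1.58 × 38.9) = 27.79 m, so C_max = 0.652/(0.27 × 2.07 × 27.79) = 0.0420 kg/m³.

0.0420 kg/m³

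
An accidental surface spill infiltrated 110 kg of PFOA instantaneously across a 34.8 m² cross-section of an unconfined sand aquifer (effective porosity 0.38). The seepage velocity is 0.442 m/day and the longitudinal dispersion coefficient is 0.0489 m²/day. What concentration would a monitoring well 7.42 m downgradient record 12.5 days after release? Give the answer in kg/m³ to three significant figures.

0.691 kg/m³

For an instantaneous plane source, C(x,t) = M/(n_e·A·√(4πDt)) · exp(−(x−vt)²/(4Dt)), with n_e·A the pore (flow) area.
Plume center vt = 0.442 × 12.5 = 5.525 m, so the well at 7.42 m is 1.895 m downgradient of the peak.
√(4πDt) = 2.771 m, giving peak height M/(n_e·A·√(4πDt)) = 110/(0.38 × 34.8 × 2.771) = 3.002 kg/m³.
(x−vt)²/(4Dt) = (1.895)²/(4 × 0.0489 × 12.5) = 1.469; exp(−1.469) = 0.2302.
C = 3.002 × 0.2302 = 0.691 kg/m³.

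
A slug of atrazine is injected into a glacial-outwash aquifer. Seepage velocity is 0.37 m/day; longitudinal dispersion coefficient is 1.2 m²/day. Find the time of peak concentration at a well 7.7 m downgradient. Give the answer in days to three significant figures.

For the 1D instantaneous-source solution, setting ∂C/∂t = 0 at fixed x gives v²t² + 2Dt − x² = 0, so t = (√(D² + v²x²) − D)/v².
√(D² + v²x²) = √(1.2² + 0.37² × 7.7²) = 3.091; v² = 0.1369.
t = (3.091 − 1.2)/0.1369 = 13.8 days (vs. the pure-advection estimate x/v = 20.8 d).

13.8 days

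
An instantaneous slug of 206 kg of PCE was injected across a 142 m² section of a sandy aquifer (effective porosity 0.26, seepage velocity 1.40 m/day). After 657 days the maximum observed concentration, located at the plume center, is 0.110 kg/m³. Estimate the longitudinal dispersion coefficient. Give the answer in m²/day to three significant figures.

At the plume center C_max = M/(n_e·A·√(4πDt)), so D = M²/(4πt·(n_e·A·C_max)²).
n_e·A·C_max = 0.26 × 142 × 0.110 = 4.061 kg/m.
D = 206²/(4π × 657 × 4.061²) = 0.312 m²/day.

0.312 m²/day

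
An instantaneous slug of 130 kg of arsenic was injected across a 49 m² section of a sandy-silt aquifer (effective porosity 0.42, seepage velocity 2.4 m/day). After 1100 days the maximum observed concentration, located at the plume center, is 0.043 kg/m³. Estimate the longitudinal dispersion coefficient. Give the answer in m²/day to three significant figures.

At the plume center C_max = M/(n_e·A·√(4πDt)), so D = M²/(4πt·(n_e·A·C_max)²).
n_e·A·C_max = 0.42 × 49 × 0.043 = 0.8849 kg/m.
D = 130²/(4π × 1100 × 0.8849²) = 1.56 m²/day.

1.56 m²/day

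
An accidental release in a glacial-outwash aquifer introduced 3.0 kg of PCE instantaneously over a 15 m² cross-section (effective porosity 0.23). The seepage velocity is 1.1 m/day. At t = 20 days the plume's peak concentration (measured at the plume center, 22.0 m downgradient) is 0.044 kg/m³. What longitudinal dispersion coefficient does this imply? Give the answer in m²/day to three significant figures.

At the plume center C_max = M/(n_e·A·√(4πDt)), so D = M²/(4πt·(n_e·A·C_max)²).
n_e·A·C_max = 0.23 × 15 × 0.044 = 0.1518 kg/m.
D = 3.0²/(4π × 20 × 0.1518²) = 1.55 m²/day.

1.55 m²/day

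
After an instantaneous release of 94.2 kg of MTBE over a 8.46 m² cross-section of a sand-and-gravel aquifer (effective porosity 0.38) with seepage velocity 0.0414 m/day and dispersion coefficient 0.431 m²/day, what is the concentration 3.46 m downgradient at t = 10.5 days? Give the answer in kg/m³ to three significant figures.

For an instantaneous plane source, C(x,t) = M/(n_e·A·√(4πDt)) · exp(−(x−vt)²/(4Dt)), with n_e·A the pore (flow) area.
Plume center vt = 0.0414 × 10.5 = 0.4347 m, so the well at 3.46 m is 3.0253 m downgradient of the peak.
√(4πDt) = 7.541 m, giving peak height M/(n_e·A·√(4πDt)) = 94.2/(0.38 × 8.46 × 7.541) = 3.886 kg/m³.
(x−vt)²/(4Dt) = (3.0253)²/(4 × 0.431 × 10.5) = 0.5056; exp(−0.5056) = 0.6031.
C = 3.886 × 0.6031 = 2.34 kg/m³.

2.34 kg/m³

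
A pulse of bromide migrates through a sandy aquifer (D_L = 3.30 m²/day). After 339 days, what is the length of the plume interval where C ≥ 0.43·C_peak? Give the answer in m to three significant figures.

123 m

The plume is Gaussian with σ = √(2Dt) = √(2 × 3.30 × 339) = 47.30 m.
C/C_peak = exp(−Δx²/(2σ²)) = 0.43 ⇒ Δx = σ·√(−2 ln 0.43) = 47.30 × 1.299 = 61.44 m.
Width = 2Δx = 123 m.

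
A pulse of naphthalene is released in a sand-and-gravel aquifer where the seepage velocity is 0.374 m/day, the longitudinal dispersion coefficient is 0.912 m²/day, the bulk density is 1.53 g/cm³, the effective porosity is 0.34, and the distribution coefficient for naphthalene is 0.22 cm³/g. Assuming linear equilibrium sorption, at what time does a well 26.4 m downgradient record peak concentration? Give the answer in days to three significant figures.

Retardation factor R = 1 + ρ_b·K_d/n = 1 + 1.53 × 0.22/0.34 = 1.990.
Sorption retards both mechanisms: v_R = v/R = 0.1879 m/day, D_R = D/R = 0.4583 m²/day.
Peak time from v_R²t² + 2D_R t − x² = 0: t = (√(D_R² + v_R²x²) − D_R)/v_R².
√(D_R² + v_R²x²) = √(0.4583² + 0.1879² × 26.4²) = 4.982; v_R² = 0.03531.
t = (4.982 − 0.4583)/0.03531 = 128 days.

128 days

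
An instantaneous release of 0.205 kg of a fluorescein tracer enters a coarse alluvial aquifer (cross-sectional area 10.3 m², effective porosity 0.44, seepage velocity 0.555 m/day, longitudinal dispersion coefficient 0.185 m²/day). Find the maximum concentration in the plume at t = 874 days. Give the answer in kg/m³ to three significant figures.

The peak of an instantaneous 1D plume sits at x = vt; there the Gaussian factor is 1 and C_max = M/(n_e·A·√(4πDt)), where n_e·A is the pore area the mass is dissolved in.
√(4πDt) = √(4π × 0.185 × 874) = 45.08 m, so C_max = 0.205/(0.44 × 10.3 × 45.08) = 0.00100 kg/m³.

0.00100 kg/m³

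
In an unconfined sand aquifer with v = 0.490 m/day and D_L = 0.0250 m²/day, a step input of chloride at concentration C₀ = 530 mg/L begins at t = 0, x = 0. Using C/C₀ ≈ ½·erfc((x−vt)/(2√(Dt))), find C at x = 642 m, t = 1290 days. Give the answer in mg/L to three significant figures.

For a continuous step input, C/C₀ ≈ ½·erfc((x−vt)/(2√(Dt))).
vt = 0.490 × 1290 = 632.1 m and 2√(Dt) = 2√(0.0250 × 1290) = 11.36 m.
Argument (x−vt)/(2√(Dt)) = (642 − 632.1)/11.36 = 0.8715; ½·erfc(0.8715) = 0.1089.
C = 530 × 0.1089 = 57.7 mg/L.

57.7 mg/L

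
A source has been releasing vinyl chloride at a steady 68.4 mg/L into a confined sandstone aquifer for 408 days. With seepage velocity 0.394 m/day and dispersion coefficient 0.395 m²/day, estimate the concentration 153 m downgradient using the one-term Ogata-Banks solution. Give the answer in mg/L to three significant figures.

45.6 mg/L

For a continuous step input, C/C₀ ≈ ½·erfc((x−vt)/(2√(Dt))).
vt = 0.394 × 408 = 160.752 m and 2√(Dt) = 2√(0.395 × 408) = 25.39 m.
Argument (x−vt)/(2√(Dt)) = (153 − 160.752)/25.39 = -0.3053; ½·erfc(-0.3053) = 0.6670.
C = 68.4 × 0.6670 = 45.6 mg/L.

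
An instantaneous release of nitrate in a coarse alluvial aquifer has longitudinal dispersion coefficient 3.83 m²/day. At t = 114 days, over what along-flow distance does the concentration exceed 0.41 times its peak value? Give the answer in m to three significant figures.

78.9 m

The plume is Gaussian with σ = √(2Dt) = √(2 × 3.83 × 114) = 29.55 m.
C/C_peak = exp(−Δx²/(2σ²)) = 0.41 ⇒ Δx = σ·√(−2 ln 0.41) = 29.55 × 1.335 = 39.45 m.
Width = 2Δx = 78.9 m.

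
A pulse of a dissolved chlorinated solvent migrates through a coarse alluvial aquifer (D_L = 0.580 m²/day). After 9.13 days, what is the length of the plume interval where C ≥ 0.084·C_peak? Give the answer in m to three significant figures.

14.5 m

The plume is Gaussian with σ = √(2Dt) = √(2 × 0.580 × 9.13) = 3.254 m.
C/C_peak = exp(−Δx²/(2σ²)) = 0.084 ⇒ Δx = σ·√(−2 ln 0.084) = 3.254 × 2.226 = 7.243 m.
Width = 2Δx = 14.5 m.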